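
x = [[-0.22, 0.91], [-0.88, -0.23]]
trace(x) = -0.45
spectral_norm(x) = 0.94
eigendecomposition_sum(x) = [[-0.11+0.45j, 0.45+0.11j],[-0.44-0.11j, (-0.11+0.45j)]] + [[(-0.11-0.45j), (0.45-0.11j)], [-0.44+0.11j, -0.11-0.45j]]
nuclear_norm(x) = 1.85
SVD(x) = [[-0.96, 0.28], [0.28, 0.96]] @ diag([0.9386602383299245, 0.9070374617282406]) @ [[-0.04, -1.00], [-1.0, 0.04]]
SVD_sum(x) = [[0.03, 0.9], [-0.01, -0.26]] + [[-0.25, 0.01], [-0.87, 0.03]]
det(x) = 0.85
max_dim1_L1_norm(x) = 1.13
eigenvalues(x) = [(-0.22+0.89j), (-0.22-0.89j)]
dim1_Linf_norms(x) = [0.91, 0.88]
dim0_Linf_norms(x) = [0.88, 0.91]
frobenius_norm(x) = 1.31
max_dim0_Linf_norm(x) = 0.91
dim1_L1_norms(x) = [1.13, 1.11]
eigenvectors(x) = [[0.71+0.00j, (0.71-0j)], [(-0+0.7j), -0.00-0.70j]]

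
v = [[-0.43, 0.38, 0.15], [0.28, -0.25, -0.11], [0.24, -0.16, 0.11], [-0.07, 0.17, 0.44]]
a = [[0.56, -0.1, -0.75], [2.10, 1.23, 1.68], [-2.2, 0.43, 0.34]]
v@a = [[0.23, 0.57, 1.01], [-0.13, -0.38, -0.67], [-0.44, -0.17, -0.41], [-0.65, 0.41, 0.49]]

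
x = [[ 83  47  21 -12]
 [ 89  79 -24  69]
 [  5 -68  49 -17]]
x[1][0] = 89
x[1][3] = 69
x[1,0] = 89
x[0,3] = -12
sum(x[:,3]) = 40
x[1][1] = 79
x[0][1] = 47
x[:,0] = [83, 89, 5]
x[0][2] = 21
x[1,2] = -24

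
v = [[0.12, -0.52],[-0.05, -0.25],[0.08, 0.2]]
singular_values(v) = [0.61, 0.14]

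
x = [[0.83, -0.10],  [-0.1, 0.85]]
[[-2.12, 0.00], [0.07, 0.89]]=x @ [[-2.58,0.13], [-0.22,1.06]]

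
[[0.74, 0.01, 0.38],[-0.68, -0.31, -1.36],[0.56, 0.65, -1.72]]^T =[[0.74, -0.68, 0.56], [0.01, -0.31, 0.65], [0.38, -1.36, -1.72]]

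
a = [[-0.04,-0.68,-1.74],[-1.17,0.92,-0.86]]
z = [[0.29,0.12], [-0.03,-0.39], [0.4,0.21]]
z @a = [[-0.15,-0.09,-0.61], [0.46,-0.34,0.39], [-0.26,-0.08,-0.88]]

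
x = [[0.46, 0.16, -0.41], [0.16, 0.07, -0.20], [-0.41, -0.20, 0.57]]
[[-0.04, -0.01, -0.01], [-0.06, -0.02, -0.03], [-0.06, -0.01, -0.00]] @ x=[[-0.02, -0.01, 0.01], [-0.02, -0.0, 0.01], [-0.03, -0.01, 0.03]]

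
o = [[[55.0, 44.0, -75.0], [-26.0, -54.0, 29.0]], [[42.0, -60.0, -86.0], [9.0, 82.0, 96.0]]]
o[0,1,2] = 29.0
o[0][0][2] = -75.0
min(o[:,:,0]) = -26.0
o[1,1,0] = 9.0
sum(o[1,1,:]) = 187.0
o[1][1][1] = 82.0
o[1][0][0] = 42.0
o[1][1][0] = 9.0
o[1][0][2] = -86.0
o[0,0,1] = 44.0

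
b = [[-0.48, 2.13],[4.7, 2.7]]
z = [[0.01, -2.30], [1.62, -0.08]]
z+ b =[[-0.47, -0.17], [6.32, 2.62]]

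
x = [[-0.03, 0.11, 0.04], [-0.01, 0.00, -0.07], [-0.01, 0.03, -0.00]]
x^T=[[-0.03,-0.01,-0.01], [0.11,0.0,0.03], [0.04,-0.07,-0.00]]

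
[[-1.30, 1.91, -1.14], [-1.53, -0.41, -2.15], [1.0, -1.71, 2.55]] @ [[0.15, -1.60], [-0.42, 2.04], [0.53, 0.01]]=[[-1.60,5.96], [-1.2,1.59], [2.22,-5.06]]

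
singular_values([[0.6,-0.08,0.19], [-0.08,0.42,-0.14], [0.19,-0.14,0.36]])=[0.76, 0.4, 0.21]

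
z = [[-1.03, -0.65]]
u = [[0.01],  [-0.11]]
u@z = [[-0.01, -0.01],  [0.11, 0.07]]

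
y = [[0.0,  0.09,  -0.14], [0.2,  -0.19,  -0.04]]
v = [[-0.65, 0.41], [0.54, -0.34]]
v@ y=[[0.08,-0.14,0.07],  [-0.07,0.11,-0.06]]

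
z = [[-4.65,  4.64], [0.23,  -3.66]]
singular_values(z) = [7.19, 2.22]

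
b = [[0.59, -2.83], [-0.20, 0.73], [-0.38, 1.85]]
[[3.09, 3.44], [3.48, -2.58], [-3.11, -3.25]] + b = [[3.68, 0.61], [3.28, -1.85], [-3.49, -1.4]]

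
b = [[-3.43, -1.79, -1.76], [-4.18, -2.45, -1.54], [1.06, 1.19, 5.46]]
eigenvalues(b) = [-5.35, -0.21, 5.14]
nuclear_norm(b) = 11.92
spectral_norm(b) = 7.79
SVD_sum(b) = [[-2.56,-1.62,-2.69], [-2.93,-1.86,-3.08], [3.01,1.91,3.17]] + [[-0.80, -0.30, 0.95], [-1.30, -0.49, 1.53], [-1.95, -0.73, 2.29]] + [[-0.07, 0.13, -0.02], [0.05, -0.1, 0.01], [-0.01, 0.01, -0.00]]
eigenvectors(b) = [[-0.6, -0.44, -0.18], [-0.79, 0.89, -0.1], [0.15, -0.11, 0.98]]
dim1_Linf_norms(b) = [3.43, 4.18, 5.46]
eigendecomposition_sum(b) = [[-3.29, -1.71, -0.78], [-4.32, -2.25, -1.02], [0.8, 0.42, 0.19]] + [[-0.08,0.06,-0.01], [0.17,-0.13,0.02], [-0.02,0.01,-0.00]] + [[-0.05, -0.14, -0.97], [-0.03, -0.08, -0.54], [0.28, 0.76, 5.27]]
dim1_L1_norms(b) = [6.98, 8.17, 7.71]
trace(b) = -0.42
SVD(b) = [[-0.52,-0.32,0.79], [-0.60,-0.53,-0.61], [0.61,-0.79,0.08]] @ diag([7.79346541713204, 3.9357232624232914, 0.19073330487123294]) @ [[0.63,0.4,0.66],[0.63,0.24,-0.74],[-0.45,0.89,-0.1]]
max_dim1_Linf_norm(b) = 5.46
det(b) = 5.85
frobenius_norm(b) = 8.73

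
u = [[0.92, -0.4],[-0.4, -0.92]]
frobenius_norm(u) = 1.42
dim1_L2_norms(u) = [1.0, 1.0]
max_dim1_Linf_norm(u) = 0.92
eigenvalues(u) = [1.0, -1.0]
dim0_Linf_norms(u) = [0.92, 0.92]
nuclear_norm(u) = 2.01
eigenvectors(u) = [[0.98, 0.20], [-0.2, 0.98]]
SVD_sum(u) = [[0.92, 0.00], [-0.40, 0.00]] + [[0.00,-0.40], [0.00,-0.92]]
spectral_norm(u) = 1.00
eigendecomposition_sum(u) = [[0.96, -0.2], [-0.2, 0.04]] + [[-0.04,  -0.20], [-0.2,  -0.96]]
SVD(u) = [[-0.92, 0.40], [0.40, 0.92]] @ diag([1.0031948963187562, 1.0031948963187562]) @ [[-1.00, -0.00], [-0.0, -1.00]]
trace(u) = 0.00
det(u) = -1.01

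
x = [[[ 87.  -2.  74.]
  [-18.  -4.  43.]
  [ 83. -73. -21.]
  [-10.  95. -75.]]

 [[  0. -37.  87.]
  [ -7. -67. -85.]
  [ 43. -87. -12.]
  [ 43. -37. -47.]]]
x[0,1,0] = -18.0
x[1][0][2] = 87.0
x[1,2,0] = 43.0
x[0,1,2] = 43.0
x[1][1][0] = -7.0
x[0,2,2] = -21.0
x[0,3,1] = 95.0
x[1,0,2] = 87.0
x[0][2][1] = -73.0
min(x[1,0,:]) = -37.0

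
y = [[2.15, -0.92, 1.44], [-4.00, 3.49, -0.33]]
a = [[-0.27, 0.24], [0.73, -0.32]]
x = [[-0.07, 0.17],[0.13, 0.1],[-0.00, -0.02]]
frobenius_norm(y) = 5.99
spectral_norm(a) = 0.87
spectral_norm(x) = 0.20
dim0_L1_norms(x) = [0.2, 0.29]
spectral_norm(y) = 5.83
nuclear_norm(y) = 7.19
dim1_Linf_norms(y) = [2.15, 4.0]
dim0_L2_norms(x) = [0.15, 0.2]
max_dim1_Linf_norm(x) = 0.17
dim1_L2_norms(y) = [2.75, 5.32]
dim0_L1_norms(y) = [6.15, 4.41, 1.77]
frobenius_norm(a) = 0.88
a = y @ x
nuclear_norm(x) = 0.35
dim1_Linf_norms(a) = [0.27, 0.73]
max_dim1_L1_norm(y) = 7.82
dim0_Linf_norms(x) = [0.13, 0.17]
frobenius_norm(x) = 0.25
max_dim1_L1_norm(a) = 1.05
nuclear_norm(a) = 0.97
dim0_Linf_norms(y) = [4.0, 3.49, 1.44]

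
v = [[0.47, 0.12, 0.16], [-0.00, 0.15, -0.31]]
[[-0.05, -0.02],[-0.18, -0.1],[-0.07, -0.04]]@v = [[-0.02, -0.01, -0.0], [-0.08, -0.04, 0.00], [-0.03, -0.01, 0.00]]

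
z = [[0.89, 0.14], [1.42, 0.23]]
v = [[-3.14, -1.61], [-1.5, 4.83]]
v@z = [[-5.08, -0.81], [5.52, 0.9]]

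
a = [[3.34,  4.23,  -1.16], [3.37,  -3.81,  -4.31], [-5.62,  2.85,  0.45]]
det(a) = 145.04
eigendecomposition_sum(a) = [[4.60+0.00j, (1.37+0j), (-1.83+0j)], [(2.72+0j), (0.81+0j), (-1.08+0j)], [(-2.95-0j), -0.88-0.00j, (1.18+0j)]] + [[(-0.63+0.37j), 1.43+0.73j, 0.34+1.25j],[(0.33-1.04j), -2.31+0.61j, -1.61-1.05j],[-1.33+0.16j, (1.86+2.29j), (-0.36+2.35j)]] + [[-0.63-0.37j, 1.43-0.73j, 0.34-1.25j],  [0.33+1.04j, -2.31-0.61j, (-1.61+1.05j)],  [-1.33-0.16j, 1.86-2.29j, (-0.36-2.35j)]]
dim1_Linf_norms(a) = [4.23, 4.31, 5.62]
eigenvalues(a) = [(6.58+0j), (-3.3+3.34j), (-3.3-3.34j)]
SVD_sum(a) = [[0.76,-0.48,-0.41], [4.8,-3.04,-2.56], [-4.55,2.88,2.42]] + [[2.84, 4.56, -0.09], [-0.73, -1.17, 0.02], [-0.29, -0.47, 0.01]] + [[-0.26, 0.15, -0.66],[-0.7, 0.40, -1.78],[-0.78, 0.44, -1.98]]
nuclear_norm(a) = 17.22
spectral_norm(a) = 8.64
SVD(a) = [[-0.11, 0.96, 0.24], [-0.72, -0.25, 0.65], [0.68, -0.1, 0.72]] @ diag([8.635778219911845, 5.577435741997463, 3.011336095553828]) @ [[-0.77, 0.49, 0.41], [0.53, 0.85, -0.02], [-0.36, 0.20, -0.91]]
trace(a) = -0.02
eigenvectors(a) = [[-0.75+0.00j, 0.36-0.16j, (0.36+0.16j)], [(-0.45+0j), -0.24+0.53j, -0.24-0.53j], [0.48+0.00j, 0.72+0.00j, (0.72-0j)]]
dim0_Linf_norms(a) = [5.62, 4.23, 4.31]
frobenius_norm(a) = 10.71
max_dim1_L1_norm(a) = 11.49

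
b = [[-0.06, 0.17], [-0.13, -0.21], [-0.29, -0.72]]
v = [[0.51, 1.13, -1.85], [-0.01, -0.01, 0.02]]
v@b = [[0.36, 1.18], [-0.00, -0.01]]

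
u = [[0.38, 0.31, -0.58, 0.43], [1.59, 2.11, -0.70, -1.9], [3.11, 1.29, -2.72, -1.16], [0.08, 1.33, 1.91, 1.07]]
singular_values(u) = [5.4, 2.65, 1.49, 0.36]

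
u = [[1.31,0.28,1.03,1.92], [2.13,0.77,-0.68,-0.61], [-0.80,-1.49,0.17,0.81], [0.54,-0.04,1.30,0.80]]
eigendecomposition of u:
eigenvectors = [[(0.29+0.49j), 0.29-0.49j, (-0.07-0.28j), -0.07+0.28j], [0.59+0.00j, (0.59-0j), (-0.11+0.44j), (-0.11-0.44j)], [-0.42+0.18j, (-0.42-0.18j), (-0.64+0j), -0.64-0.00j], [(-0.01+0.34j), (-0.01-0.34j), 0.49+0.23j, 0.49-0.23j]]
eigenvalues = [(2.31+1.19j), (2.31-1.19j), (-0.79+0.39j), (-0.79-0.39j)]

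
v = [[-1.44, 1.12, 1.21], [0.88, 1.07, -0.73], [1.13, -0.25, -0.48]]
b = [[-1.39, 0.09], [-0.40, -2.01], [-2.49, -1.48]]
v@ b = [[-1.46,  -4.17],[0.17,  -0.99],[-0.28,  1.31]]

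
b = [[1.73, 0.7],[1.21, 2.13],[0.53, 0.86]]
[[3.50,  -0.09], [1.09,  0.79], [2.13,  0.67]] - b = [[1.77, -0.79],[-0.12, -1.34],[1.6, -0.19]]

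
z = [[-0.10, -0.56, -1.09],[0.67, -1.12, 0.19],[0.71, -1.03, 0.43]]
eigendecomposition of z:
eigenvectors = [[-0.77+0.00j, -0.77-0.00j, (-0.84+0j)],  [-0.24+0.40j, (-0.24-0.4j), -0.45+0.00j],  [-0.08+0.42j, -0.08-0.42j, 0.31+0.00j]]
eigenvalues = [(-0.39+0.88j), (-0.39-0.88j), (-0+0j)]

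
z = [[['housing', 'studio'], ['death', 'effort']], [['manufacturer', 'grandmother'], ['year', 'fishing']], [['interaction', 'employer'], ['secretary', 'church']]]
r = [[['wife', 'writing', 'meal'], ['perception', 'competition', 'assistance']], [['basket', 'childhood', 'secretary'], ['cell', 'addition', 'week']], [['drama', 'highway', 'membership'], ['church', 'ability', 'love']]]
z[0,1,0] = 'death'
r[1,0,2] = 'secretary'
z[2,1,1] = 'church'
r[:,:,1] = [['writing', 'competition'], ['childhood', 'addition'], ['highway', 'ability']]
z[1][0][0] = 'manufacturer'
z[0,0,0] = 'housing'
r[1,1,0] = 'cell'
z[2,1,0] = 'secretary'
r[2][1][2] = 'love'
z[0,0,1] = 'studio'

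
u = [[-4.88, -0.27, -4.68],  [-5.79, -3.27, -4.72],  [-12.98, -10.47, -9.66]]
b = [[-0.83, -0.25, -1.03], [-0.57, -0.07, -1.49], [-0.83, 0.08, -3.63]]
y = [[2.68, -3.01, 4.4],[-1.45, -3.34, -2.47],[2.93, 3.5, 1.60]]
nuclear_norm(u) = 25.20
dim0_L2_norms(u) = [15.03, 10.97, 11.73]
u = b @ y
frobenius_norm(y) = 8.85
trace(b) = -4.53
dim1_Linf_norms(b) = [1.03, 1.49, 3.63]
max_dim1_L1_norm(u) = 33.11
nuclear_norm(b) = 4.86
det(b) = 0.01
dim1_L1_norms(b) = [2.11, 2.13, 4.54]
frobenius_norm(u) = 21.99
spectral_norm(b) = 4.22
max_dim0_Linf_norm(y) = 4.4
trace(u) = -17.81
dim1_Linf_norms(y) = [4.4, 3.34, 3.5]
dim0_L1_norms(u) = [23.65, 14.01, 19.06]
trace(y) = 0.94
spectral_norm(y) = 6.74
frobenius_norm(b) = 4.27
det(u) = 0.50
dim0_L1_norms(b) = [2.23, 0.4, 6.15]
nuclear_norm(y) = 13.53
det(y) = 44.38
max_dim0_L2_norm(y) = 5.7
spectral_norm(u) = 21.72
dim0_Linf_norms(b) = [0.83, 0.25, 3.63]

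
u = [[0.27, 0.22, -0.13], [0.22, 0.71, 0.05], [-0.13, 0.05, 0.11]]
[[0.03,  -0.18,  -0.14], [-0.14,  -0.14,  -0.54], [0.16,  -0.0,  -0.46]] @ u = [[-0.01,-0.13,-0.03],[0.0,-0.16,-0.05],[0.1,0.01,-0.07]]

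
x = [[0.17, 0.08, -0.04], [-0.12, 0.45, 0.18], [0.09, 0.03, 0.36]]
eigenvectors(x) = [[(0.39-0.47j), 0.39+0.47j, 0.19+0.00j], [(0.64+0j), (0.64-0j), 0.92+0.00j], [-0.47+0.00j, -0.47-0.00j, (0.34+0j)]]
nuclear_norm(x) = 1.05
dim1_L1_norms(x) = [0.29, 0.75, 0.48]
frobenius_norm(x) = 0.65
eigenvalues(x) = [(0.24+0.09j), (0.24-0.09j), (0.49+0j)]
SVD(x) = [[0.04, 0.01, -1.00],[0.9, 0.43, 0.04],[0.43, -0.9, 0.01]] @ diag([0.5306347665432514, 0.3265936612549522, 0.19121538893006107]) @ [[-0.12, 0.80, 0.59], [-0.40, 0.51, -0.76], [-0.91, -0.33, 0.26]]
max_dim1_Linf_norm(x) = 0.45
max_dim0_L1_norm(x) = 0.58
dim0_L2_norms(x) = [0.23, 0.46, 0.4]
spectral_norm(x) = 0.53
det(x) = 0.03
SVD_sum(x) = [[-0.00, 0.02, 0.01],[-0.06, 0.38, 0.28],[-0.03, 0.18, 0.13]] + [[-0.0, 0.0, -0.0], [-0.06, 0.07, -0.11], [0.12, -0.15, 0.23]] + [[0.17, 0.06, -0.05], [-0.01, -0.0, 0.00], [-0.00, -0.00, 0.00]]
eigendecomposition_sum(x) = [[0.08+0.15j, (0.01-0.07j), -0.07+0.11j], [(-0.06+0.17j), 0.06-0.04j, (-0.13+0.02j)], [0.04-0.12j, (-0.05+0.03j), (0.1-0.02j)]] + [[0.08-0.15j, (0.01+0.07j), -0.07-0.11j],[-0.06-0.17j, (0.06+0.04j), (-0.13-0.02j)],[0.04+0.12j, (-0.05-0.03j), 0.10+0.02j]] + [[0.00-0.00j, (0.07+0j), 0.09+0.00j], [0.00-0.00j, (0.33+0j), (0.45+0j)], [0.00-0.00j, (0.12+0j), (0.16+0j)]]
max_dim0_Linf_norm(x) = 0.45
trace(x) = 0.98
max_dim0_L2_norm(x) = 0.46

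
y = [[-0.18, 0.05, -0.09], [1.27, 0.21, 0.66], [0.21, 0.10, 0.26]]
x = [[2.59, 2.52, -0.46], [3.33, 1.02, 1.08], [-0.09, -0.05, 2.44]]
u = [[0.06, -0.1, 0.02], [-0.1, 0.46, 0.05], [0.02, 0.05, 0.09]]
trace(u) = 0.61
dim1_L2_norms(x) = [3.64, 3.65, 2.44]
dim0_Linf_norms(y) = [1.27, 0.21, 0.66]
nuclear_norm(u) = 0.61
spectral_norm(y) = 1.49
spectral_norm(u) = 0.49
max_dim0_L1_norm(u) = 0.61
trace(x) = 6.05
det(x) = -14.10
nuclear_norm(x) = 8.68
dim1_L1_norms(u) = [0.18, 0.61, 0.16]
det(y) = -0.01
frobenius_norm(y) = 1.50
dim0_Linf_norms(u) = [0.1, 0.46, 0.09]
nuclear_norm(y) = 1.71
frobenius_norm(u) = 0.50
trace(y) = 0.29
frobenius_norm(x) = 5.70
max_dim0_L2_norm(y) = 1.3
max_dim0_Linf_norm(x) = 3.33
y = u @ x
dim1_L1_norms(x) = [5.57, 5.43, 2.58]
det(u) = 0.00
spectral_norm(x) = 4.90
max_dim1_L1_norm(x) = 5.57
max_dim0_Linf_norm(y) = 1.27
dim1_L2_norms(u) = [0.12, 0.47, 0.1]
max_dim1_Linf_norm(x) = 3.33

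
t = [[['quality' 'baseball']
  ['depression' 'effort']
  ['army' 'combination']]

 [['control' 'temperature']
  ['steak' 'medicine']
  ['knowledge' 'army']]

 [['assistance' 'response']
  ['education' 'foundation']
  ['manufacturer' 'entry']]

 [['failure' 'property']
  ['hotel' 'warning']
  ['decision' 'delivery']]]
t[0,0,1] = 'baseball'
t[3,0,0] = 'failure'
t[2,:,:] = [['assistance', 'response'], ['education', 'foundation'], ['manufacturer', 'entry']]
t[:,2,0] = ['army', 'knowledge', 'manufacturer', 'decision']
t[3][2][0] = 'decision'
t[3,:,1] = ['property', 'warning', 'delivery']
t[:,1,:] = [['depression', 'effort'], ['steak', 'medicine'], ['education', 'foundation'], ['hotel', 'warning']]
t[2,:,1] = ['response', 'foundation', 'entry']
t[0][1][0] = 'depression'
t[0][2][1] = 'combination'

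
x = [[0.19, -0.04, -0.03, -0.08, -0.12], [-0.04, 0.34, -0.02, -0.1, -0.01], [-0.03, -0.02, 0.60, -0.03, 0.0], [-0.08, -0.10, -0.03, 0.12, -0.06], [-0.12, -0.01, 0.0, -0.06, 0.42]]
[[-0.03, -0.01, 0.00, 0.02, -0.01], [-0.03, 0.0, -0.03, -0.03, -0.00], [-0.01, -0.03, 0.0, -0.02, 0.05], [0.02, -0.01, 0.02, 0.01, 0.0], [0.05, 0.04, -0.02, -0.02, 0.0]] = x @ [[-0.11, 0.03, -0.03, 0.04, -0.01], [-0.09, 0.02, -0.09, -0.10, 0.02], [-0.02, -0.05, -0.00, -0.04, 0.09], [0.05, 0.01, 0.01, -0.00, 0.08], [0.09, 0.10, -0.05, -0.03, 0.02]]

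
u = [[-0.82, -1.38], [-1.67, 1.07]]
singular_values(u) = [1.99, 1.6]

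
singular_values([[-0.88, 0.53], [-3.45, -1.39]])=[3.77, 0.81]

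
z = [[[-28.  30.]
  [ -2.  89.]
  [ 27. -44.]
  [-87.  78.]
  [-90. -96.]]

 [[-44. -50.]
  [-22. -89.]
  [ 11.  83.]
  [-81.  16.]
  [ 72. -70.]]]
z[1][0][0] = -44.0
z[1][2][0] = 11.0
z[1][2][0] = 11.0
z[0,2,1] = -44.0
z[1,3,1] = 16.0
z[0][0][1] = 30.0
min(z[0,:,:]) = -96.0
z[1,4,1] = -70.0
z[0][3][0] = -87.0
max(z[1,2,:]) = 83.0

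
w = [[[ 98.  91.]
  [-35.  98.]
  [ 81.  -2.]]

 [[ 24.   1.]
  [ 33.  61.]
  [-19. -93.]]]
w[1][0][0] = 24.0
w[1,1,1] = 61.0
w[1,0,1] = 1.0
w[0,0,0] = 98.0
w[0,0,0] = 98.0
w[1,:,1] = [1.0, 61.0, -93.0]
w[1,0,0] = 24.0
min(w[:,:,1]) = -93.0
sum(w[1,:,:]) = 7.0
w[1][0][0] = 24.0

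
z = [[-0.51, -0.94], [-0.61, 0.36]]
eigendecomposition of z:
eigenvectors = [[-0.91,  0.58],[-0.42,  -0.81]]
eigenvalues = [-0.95, 0.8]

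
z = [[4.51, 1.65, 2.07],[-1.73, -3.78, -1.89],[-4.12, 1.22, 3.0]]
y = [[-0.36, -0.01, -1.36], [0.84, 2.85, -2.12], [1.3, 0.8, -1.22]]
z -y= [[4.87, 1.66, 3.43], [-2.57, -6.63, 0.23], [-5.42, 0.42, 4.22]]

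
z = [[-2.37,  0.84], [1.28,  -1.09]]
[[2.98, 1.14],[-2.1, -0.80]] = z@[[-0.99, -0.38], [0.76, 0.29]]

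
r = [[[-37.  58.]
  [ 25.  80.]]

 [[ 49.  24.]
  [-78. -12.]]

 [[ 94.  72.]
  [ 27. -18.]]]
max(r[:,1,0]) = 27.0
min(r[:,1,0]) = -78.0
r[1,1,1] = -12.0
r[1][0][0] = 49.0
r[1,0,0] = 49.0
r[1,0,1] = 24.0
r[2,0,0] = 94.0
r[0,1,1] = 80.0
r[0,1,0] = 25.0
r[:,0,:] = [[-37.0, 58.0], [49.0, 24.0], [94.0, 72.0]]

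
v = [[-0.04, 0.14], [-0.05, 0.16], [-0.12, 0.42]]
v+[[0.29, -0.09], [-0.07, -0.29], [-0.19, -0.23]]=[[0.25, 0.05],[-0.12, -0.13],[-0.31, 0.19]]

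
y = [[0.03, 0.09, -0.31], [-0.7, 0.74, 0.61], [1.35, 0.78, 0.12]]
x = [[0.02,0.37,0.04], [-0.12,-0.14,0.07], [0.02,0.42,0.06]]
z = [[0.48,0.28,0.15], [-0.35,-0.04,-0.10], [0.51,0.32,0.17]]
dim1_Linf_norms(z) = [0.48, 0.35, 0.51]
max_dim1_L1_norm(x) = 0.5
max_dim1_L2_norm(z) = 0.63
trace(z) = 0.61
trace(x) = -0.06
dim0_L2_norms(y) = [1.52, 1.08, 0.69]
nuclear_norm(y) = 3.05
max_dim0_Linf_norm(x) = 0.42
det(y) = 0.55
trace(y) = 0.89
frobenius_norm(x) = 0.60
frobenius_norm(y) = 1.99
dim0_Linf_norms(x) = [0.12, 0.42, 0.07]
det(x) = 0.00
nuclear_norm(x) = 0.73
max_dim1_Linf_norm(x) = 0.42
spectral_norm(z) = 0.92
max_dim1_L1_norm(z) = 1.0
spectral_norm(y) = 1.59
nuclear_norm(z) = 1.06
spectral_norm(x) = 0.58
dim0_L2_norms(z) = [0.78, 0.43, 0.25]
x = z @ y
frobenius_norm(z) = 0.93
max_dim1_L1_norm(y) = 2.25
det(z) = 0.00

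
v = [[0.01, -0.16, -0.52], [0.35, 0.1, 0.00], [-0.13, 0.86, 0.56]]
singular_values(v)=[1.12, 0.36, 0.32]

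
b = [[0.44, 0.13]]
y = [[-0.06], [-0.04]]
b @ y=[[-0.03]]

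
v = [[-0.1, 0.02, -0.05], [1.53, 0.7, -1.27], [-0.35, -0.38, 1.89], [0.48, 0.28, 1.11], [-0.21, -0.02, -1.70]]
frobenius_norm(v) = 3.57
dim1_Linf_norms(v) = [0.1, 1.53, 1.89, 1.11, 1.7]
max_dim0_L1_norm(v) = 6.02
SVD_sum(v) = [[0.01, 0.00, -0.02], [0.44, 0.29, -1.64], [-0.50, -0.33, 1.86], [-0.23, -0.15, 0.85], [0.40, 0.26, -1.49]] + [[-0.08,-0.04,-0.03], [1.06,0.47,0.37], [0.10,0.05,0.04], [0.75,0.33,0.26], [-0.61,-0.27,-0.21]] + [[-0.02,0.05,0.0], [0.03,-0.06,-0.00], [0.05,-0.10,-0.01], [-0.04,0.09,0.00], [0.0,-0.01,-0.00]]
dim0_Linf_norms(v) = [1.53, 0.7, 1.89]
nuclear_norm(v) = 4.99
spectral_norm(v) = 3.16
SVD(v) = [[0.01,0.06,0.33], [0.54,-0.74,-0.37], [-0.62,-0.07,-0.63], [-0.28,-0.52,0.6], [0.49,0.42,-0.05]] @ diag([3.1606597522248543, 1.6585037512707392, 0.1752005641737621]) @ [[0.26, 0.17, -0.95], [-0.87, -0.39, -0.3], [-0.42, 0.91, 0.05]]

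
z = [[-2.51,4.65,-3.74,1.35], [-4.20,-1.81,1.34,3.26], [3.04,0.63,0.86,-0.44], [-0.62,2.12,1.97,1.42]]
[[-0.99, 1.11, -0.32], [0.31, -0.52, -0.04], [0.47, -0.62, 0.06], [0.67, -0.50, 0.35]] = z @[[0.09, -0.22, -0.06], [0.02, 0.08, 0.07], [0.27, -0.17, 0.17], [0.11, -0.33, -0.12]]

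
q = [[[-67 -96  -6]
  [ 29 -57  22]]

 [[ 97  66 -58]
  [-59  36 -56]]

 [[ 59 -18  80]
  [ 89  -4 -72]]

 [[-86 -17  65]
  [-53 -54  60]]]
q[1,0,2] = -58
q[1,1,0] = -59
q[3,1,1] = -54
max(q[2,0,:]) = 80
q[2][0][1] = -18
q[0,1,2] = 22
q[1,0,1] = 66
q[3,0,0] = -86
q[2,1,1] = -4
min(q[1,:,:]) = -59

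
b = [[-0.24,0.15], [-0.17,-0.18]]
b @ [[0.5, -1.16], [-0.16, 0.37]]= [[-0.14, 0.33], [-0.06, 0.13]]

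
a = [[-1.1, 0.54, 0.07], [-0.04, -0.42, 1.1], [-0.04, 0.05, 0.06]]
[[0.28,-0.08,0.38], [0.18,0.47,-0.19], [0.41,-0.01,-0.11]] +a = [[-0.82,0.46,0.45], [0.14,0.05,0.91], [0.37,0.04,-0.05]]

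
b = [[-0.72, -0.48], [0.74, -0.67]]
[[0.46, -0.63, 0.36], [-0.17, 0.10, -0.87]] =b @ [[-0.47, 0.56, -0.79],[-0.26, 0.47, 0.43]]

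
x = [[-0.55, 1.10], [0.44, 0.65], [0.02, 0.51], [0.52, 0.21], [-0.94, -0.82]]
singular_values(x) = [1.7, 1.18]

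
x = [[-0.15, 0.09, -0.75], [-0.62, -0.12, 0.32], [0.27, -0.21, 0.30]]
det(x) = -0.10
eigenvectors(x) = [[(0.36+0.42j), 0.36-0.42j, 0.34+0.00j],[(-0.7+0j), -0.70-0.00j, (0.92+0j)],[(0.09-0.45j), 0.09+0.45j, 0.17+0.00j]]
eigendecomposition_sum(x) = [[-0.03+0.22j, 0.07-0.08j, (-0.33+0j)], [(-0.19-0.21j), (0.02+0.14j), 0.27-0.32j], [(0.16-0.09j), -0.09-0.01j, (0.17+0.22j)]] + [[-0.03-0.22j, 0.07+0.08j, (-0.33-0j)], [(-0.19+0.21j), 0.02-0.14j, 0.27+0.32j], [(0.16+0.09j), (-0.09+0.01j), 0.17-0.22j]] + [[(-0.09+0j), -0.06-0.00j, -0.08+0.00j], [-0.25+0.00j, (-0.15-0j), -0.23+0.00j], [-0.05+0.00j, (-0.03-0j), -0.04+0.00j]]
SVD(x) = [[0.84, 0.24, 0.49], [-0.39, 0.89, 0.24], [-0.38, -0.4, 0.84]] @ diag([0.8911880730406807, 0.6926149733627169, 0.16543372432427705]) @ [[0.02, 0.23, -0.97],[-1.00, -0.00, -0.02],[0.01, -0.97, -0.23]]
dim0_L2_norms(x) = [0.69, 0.26, 0.87]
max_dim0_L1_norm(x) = 1.37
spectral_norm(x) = 0.89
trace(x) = 0.03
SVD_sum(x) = [[0.01, 0.17, -0.73], [-0.01, -0.08, 0.34], [-0.01, -0.08, 0.33]] + [[-0.16, -0.0, -0.00], [-0.61, -0.0, -0.01], [0.28, 0.00, 0.01]] + [[0.00, -0.08, -0.02],[0.0, -0.04, -0.01],[0.00, -0.13, -0.03]]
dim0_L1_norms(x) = [1.04, 0.42, 1.37]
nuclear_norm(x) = 1.75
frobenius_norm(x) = 1.14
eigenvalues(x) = [(0.16+0.57j), (0.16-0.57j), (-0.29+0j)]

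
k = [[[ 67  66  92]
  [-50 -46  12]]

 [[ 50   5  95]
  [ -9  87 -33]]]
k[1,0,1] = 5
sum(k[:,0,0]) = 117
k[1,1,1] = 87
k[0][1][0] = -50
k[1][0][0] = 50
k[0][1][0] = -50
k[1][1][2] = -33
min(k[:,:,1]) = -46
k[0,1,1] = -46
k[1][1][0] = -9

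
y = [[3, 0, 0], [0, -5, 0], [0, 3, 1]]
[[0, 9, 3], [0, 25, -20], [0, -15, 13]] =y @ [[0, 3, 1], [0, -5, 4], [0, 0, 1]]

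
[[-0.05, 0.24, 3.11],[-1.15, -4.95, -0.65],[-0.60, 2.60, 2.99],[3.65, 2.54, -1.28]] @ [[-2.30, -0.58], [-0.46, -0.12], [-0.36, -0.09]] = [[-1.12, -0.28], [5.16, 1.32], [-0.89, -0.23], [-9.1, -2.31]]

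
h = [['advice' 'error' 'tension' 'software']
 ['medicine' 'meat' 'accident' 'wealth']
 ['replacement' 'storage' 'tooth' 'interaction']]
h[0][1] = 'error'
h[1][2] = 'accident'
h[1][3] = 'wealth'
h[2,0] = 'replacement'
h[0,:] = ['advice', 'error', 'tension', 'software']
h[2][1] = 'storage'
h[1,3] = 'wealth'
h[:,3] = ['software', 'wealth', 'interaction']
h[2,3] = 'interaction'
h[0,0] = 'advice'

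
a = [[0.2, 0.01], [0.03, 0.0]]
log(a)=[[-1.64+0.02j, 0.24-0.15j], [(0.73-0.46j), (-6.47+3.12j)]]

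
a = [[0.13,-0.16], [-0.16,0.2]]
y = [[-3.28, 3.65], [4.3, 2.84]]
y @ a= [[-1.01, 1.25], [0.1, -0.12]]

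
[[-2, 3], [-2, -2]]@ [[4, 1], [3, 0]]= [[1, -2], [-14, -2]]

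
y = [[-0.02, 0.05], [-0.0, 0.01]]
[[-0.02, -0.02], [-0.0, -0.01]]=y @ [[-0.07, -0.5], [-0.5, -0.68]]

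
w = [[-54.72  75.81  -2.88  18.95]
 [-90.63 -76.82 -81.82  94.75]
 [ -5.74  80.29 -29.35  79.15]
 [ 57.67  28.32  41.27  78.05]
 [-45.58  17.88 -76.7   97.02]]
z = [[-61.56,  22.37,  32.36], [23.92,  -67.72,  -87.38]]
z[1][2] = -87.38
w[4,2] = -76.7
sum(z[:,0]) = -37.64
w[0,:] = [-54.72, 75.81, -2.88, 18.95]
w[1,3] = 94.75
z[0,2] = 32.36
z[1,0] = 23.92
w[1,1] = -76.82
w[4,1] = 17.88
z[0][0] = -61.56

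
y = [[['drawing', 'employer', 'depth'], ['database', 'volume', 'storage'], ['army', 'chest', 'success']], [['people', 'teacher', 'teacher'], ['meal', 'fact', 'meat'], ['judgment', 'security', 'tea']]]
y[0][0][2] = 'depth'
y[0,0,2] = 'depth'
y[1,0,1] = 'teacher'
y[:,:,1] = [['employer', 'volume', 'chest'], ['teacher', 'fact', 'security']]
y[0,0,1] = 'employer'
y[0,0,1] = 'employer'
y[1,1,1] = 'fact'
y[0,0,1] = 'employer'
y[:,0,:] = [['drawing', 'employer', 'depth'], ['people', 'teacher', 'teacher']]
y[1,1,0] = 'meal'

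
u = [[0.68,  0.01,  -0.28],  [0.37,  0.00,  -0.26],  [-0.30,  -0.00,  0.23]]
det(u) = -0.00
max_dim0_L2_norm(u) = 0.83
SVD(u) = [[-0.78, 0.62, -0.07], [-0.48, -0.53, 0.70], [0.4, 0.58, 0.71]] @ diag([0.9360041622792264, 0.1104343080804555, 0.0006868731724585309]) @ [[-0.89, -0.01, 0.46], [0.46, 0.06, 0.88], [0.03, -1.0, 0.05]]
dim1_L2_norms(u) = [0.74, 0.45, 0.38]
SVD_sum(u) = [[0.65, 0.01, -0.34], [0.40, 0.00, -0.21], [-0.33, -0.00, 0.17]] + [[0.03, 0.00, 0.06], [-0.03, -0.0, -0.05], [0.03, 0.00, 0.06]] + [[-0.00, 0.00, -0.0], [0.00, -0.00, 0.00], [0.0, -0.0, 0.00]]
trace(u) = 0.91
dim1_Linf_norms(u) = [0.68, 0.37, 0.3]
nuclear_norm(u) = 1.05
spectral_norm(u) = 0.94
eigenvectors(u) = [[0.79, 0.33, -0.03], [0.48, -0.65, 1.00], [-0.40, 0.68, -0.04]]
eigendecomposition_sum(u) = [[0.66, 0.01, -0.31],  [0.4, 0.0, -0.19],  [-0.33, -0.00, 0.16]] + [[0.02, 0.00, 0.03],[-0.03, -0.0, -0.07],[0.03, 0.00, 0.07]] + [[-0.00,0.00,0.00], [0.00,-0.00,-0.0], [-0.00,0.00,0.0]]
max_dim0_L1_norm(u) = 1.35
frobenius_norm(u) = 0.94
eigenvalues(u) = [0.83, 0.08, -0.0]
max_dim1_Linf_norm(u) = 0.68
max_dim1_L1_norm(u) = 0.97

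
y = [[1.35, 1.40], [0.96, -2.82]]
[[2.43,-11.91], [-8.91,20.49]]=y@[[-1.09,-0.95], [2.79,-7.59]]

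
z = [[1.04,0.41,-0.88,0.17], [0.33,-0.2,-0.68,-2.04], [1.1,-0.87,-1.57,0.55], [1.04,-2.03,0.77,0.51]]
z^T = [[1.04, 0.33, 1.10, 1.04], [0.41, -0.20, -0.87, -2.03], [-0.88, -0.68, -1.57, 0.77], [0.17, -2.04, 0.55, 0.51]]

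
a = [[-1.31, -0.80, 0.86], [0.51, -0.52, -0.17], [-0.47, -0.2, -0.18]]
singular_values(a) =[1.81, 0.71, 0.4]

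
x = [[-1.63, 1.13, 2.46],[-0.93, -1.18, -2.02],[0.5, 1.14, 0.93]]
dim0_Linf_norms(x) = [1.63, 1.18, 2.46]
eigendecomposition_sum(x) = [[(-1.59+0j), (0.17-0j), 1.46-0.00j], [(-0.58+0j), (0.06-0j), 0.53-0.00j], [0.50-0.00j, -0.05+0.00j, -0.46+0.00j]] + [[(-0.02+0.13j), 0.48+0.03j, (0.5+0.45j)], [(-0.17-0.18j), (-0.62+0.69j), (-1.28+0.23j)], [-0.00+0.16j, (0.6-0.04j), 0.69+0.47j]] + [[-0.02-0.13j, 0.48-0.03j, 0.50-0.45j], [(-0.17+0.18j), -0.62-0.69j, -1.28-0.23j], [-0.00-0.16j, 0.60+0.04j, (0.69-0.47j)]]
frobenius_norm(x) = 4.33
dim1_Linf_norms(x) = [2.46, 2.02, 1.14]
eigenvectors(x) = [[-0.90+0.00j, (-0.25-0.32j), -0.25+0.32j],[-0.33+0.00j, (0.77+0j), 0.77-0.00j],[(0.28+0j), -0.36-0.34j, -0.36+0.34j]]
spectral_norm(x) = 3.85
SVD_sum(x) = [[-0.40, 1.43, 2.49], [0.30, -1.08, -1.88], [-0.18, 0.64, 1.11]] + [[-1.23, -0.30, -0.02], [-1.18, -0.29, -0.02], [0.75, 0.19, 0.01]] + [[-0.0, 0.01, -0.0], [-0.05, 0.19, -0.12], [-0.07, 0.32, -0.19]]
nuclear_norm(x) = 6.22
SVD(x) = [[-0.75, -0.66, 0.02], [0.57, -0.63, 0.52], [-0.34, 0.40, 0.85]] @ diag([3.8524376694450426, 1.9234707026292324, 0.44337846042387236]) @ [[0.14, -0.49, -0.86],[0.97, 0.24, 0.02],[-0.2, 0.84, -0.51]]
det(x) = -3.29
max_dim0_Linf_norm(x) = 2.46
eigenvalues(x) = [(-1.99+0j), (0.05+1.28j), (0.05-1.28j)]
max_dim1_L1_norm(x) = 5.22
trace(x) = -1.88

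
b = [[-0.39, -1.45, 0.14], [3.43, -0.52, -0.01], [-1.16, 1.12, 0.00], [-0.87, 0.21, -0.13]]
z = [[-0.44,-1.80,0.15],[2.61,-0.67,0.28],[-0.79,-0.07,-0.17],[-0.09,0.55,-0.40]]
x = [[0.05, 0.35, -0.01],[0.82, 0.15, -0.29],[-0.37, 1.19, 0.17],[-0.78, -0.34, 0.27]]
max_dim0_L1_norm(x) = 2.03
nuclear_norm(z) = 5.12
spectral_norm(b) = 3.83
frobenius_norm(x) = 1.81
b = x + z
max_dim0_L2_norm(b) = 3.74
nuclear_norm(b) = 5.72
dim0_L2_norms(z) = [2.76, 2.0, 0.54]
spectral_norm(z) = 2.83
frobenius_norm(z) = 3.45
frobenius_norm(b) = 4.21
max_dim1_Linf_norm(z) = 2.61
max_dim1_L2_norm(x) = 1.26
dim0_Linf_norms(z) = [2.61, 1.8, 0.4]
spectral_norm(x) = 1.31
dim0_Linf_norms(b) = [3.43, 1.45, 0.14]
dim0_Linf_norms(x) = [0.82, 1.19, 0.29]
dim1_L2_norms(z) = [1.86, 2.71, 0.81, 0.69]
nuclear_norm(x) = 2.56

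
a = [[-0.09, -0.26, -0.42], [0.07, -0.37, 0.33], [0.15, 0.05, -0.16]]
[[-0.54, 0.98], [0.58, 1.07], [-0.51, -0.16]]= a @ [[-1.46, -0.29], [-0.27, -3.2], [1.76, -0.28]]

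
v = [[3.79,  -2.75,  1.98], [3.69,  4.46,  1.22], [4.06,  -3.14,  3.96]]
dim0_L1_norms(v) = [11.54, 10.35, 7.16]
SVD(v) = [[-0.6, 0.14, -0.79], [-0.21, -0.98, -0.01], [-0.77, 0.16, 0.61]] @ diag([8.26632862088107, 5.785884879052297, 1.0291974047559396]) @ [[-0.75, 0.38, -0.54], [-0.42, -0.9, -0.05], [-0.51, 0.19, 0.84]]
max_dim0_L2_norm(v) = 6.67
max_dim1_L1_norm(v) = 11.16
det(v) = 49.22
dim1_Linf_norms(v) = [3.79, 4.46, 4.06]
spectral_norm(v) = 8.27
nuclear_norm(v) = 15.08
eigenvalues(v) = [(1.15+0j), (5.53+3.49j), (5.53-3.49j)]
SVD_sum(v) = [[3.71, -1.88, 2.7], [1.29, -0.66, 0.94], [4.77, -2.43, 3.48]] + [[-0.33, -0.71, -0.04], [2.39, 5.12, 0.29], [-0.39, -0.83, -0.05]] + [[0.42,-0.16,-0.68],[0.00,-0.00,-0.01],[-0.32,0.12,0.53]]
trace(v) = 12.21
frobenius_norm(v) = 10.14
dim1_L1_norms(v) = [8.52, 9.37, 11.16]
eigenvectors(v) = [[(-0.46+0j), (-0.11-0.43j), -0.11+0.43j], [(0.19+0j), -0.65+0.00j, -0.65-0.00j], [0.87+0.00j, (-0.24-0.57j), (-0.24+0.57j)]]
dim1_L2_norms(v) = [5.08, 5.92, 6.48]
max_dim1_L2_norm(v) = 6.48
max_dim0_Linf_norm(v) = 4.46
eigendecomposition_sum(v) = [[(0.48+0j), (0.06-0j), (-0.36+0j)], [-0.20+0.00j, -0.02+0.00j, (0.15+0j)], [(-0.92+0j), (-0.11+0j), 0.69+0.00j]] + [[1.65+0.94j, (-1.4+1.93j), 1.17+0.08j],  [1.94-2.02j, 2.24+2.70j, 0.54-1.64j],  [2.49+0.94j, (-1.52+2.96j), (1.63-0.15j)]] + [[(1.65-0.94j), -1.40-1.93j, (1.17-0.08j)], [(1.94+2.02j), 2.24-2.70j, 0.54+1.64j], [(2.49-0.94j), (-1.52-2.96j), 1.63+0.15j]]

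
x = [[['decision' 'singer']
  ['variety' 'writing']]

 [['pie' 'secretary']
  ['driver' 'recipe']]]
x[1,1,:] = ['driver', 'recipe']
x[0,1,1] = 'writing'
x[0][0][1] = 'singer'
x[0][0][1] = 'singer'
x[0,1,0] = 'variety'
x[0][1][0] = 'variety'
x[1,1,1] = 'recipe'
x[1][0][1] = 'secretary'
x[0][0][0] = 'decision'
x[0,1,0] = 'variety'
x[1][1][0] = 'driver'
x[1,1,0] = 'driver'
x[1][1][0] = 'driver'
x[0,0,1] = 'singer'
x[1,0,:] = ['pie', 'secretary']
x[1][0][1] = 'secretary'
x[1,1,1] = 'recipe'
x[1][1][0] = 'driver'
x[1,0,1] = 'secretary'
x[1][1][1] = 'recipe'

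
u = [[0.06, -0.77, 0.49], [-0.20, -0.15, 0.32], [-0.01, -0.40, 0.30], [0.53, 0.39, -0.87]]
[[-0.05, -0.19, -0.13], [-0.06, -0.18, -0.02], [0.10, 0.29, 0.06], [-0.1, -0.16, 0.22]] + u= [[0.01, -0.96, 0.36],[-0.26, -0.33, 0.3],[0.09, -0.11, 0.36],[0.43, 0.23, -0.65]]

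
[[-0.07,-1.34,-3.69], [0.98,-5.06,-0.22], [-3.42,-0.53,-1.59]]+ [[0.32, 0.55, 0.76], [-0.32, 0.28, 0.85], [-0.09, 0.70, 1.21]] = [[0.25, -0.79, -2.93], [0.66, -4.78, 0.63], [-3.51, 0.17, -0.38]]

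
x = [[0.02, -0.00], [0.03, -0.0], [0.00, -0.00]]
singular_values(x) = [0.04, -0.0]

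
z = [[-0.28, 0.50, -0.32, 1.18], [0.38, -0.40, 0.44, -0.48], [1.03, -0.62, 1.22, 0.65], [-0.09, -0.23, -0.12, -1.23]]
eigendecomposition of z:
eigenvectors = [[0.7, 0.24, -0.75, 0.17], [-0.42, -0.33, 0.02, -0.74], [-0.25, -0.91, 0.66, -0.62], [-0.52, 0.09, -0.01, 0.19]]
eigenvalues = [-1.35, 0.66, 0.0, 0.0]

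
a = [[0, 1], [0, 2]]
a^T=[[0, 0], [1, 2]]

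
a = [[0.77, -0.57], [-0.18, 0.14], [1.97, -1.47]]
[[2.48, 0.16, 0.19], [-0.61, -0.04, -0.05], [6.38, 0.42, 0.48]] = a @[[0.27, 0.02, 0.02],  [-3.98, -0.26, -0.3]]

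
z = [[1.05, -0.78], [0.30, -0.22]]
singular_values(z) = [1.36, 0.0]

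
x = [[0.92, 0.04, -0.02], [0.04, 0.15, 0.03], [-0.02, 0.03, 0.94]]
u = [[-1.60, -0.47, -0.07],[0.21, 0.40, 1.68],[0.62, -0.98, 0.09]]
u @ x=[[-1.49, -0.14, -0.05], [0.18, 0.12, 1.59], [0.53, -0.12, 0.04]]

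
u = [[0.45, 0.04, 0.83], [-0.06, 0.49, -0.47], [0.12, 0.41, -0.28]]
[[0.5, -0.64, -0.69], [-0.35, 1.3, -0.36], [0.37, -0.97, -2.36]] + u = [[0.95, -0.60, 0.14], [-0.41, 1.79, -0.83], [0.49, -0.56, -2.64]]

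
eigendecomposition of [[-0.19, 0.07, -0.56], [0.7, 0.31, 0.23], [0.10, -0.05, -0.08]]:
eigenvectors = [[0.17+0.00j, 0.58-0.19j, 0.58+0.19j], [0.98+0.00j, (-0.72+0j), (-0.72-0j)], [(-0.06+0j), -0.18-0.28j, (-0.18+0.28j)]]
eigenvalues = [(0.42+0j), (-0.19+0.27j), (-0.19-0.27j)]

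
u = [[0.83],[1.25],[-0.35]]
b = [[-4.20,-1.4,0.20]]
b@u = [[-5.31]]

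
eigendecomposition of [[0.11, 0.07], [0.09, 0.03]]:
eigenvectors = [[0.82, -0.48], [0.57, 0.88]]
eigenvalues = [0.16, -0.02]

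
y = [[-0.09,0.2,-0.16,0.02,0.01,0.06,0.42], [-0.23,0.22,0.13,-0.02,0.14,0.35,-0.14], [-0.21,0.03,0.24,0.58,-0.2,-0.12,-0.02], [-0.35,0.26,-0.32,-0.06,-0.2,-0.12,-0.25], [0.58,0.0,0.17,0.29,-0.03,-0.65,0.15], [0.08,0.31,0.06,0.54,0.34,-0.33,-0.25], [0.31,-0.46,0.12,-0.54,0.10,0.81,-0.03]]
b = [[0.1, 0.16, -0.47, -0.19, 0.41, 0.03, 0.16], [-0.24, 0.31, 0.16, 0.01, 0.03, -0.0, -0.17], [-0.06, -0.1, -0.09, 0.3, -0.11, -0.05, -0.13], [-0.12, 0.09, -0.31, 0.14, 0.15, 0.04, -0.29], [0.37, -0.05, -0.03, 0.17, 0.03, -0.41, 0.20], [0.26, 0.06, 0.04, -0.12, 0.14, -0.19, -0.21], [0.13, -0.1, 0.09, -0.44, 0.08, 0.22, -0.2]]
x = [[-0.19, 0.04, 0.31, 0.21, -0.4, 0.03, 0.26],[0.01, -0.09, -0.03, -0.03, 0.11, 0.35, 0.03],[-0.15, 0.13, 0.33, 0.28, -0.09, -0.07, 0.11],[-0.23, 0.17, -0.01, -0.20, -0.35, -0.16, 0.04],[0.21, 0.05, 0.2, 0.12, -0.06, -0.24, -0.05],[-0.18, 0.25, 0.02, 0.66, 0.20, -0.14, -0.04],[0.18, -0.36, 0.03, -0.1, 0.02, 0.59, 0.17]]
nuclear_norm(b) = 3.06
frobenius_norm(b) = 1.41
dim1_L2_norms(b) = [0.7, 0.46, 0.38, 0.5, 0.61, 0.43, 0.57]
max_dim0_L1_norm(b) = 1.37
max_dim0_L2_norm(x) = 0.79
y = x + b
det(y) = -0.01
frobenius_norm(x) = 1.54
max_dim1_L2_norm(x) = 0.77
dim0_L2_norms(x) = [0.47, 0.5, 0.5, 0.79, 0.59, 0.76, 0.34]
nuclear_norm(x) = 3.16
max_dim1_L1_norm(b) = 1.52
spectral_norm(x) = 1.05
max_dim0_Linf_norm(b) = 0.47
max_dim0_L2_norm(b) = 0.62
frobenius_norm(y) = 2.07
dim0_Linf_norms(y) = [0.58, 0.46, 0.32, 0.58, 0.34, 0.81, 0.42]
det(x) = -0.00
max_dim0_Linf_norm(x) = 0.66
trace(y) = -0.08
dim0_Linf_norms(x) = [0.23, 0.36, 0.33, 0.66, 0.4, 0.59, 0.26]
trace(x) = -0.18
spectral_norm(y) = 1.50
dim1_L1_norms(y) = [0.96, 1.23, 1.4, 1.56, 1.87, 1.91, 2.37]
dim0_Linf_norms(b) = [0.37, 0.31, 0.47, 0.44, 0.41, 0.41, 0.29]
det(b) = -0.00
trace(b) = 0.10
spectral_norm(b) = 0.77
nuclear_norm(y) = 4.54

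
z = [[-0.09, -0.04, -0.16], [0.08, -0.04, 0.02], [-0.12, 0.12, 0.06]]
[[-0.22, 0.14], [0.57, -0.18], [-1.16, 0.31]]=z @ [[4.18, -3.3], [-5.72, -1.39], [0.44, 1.31]]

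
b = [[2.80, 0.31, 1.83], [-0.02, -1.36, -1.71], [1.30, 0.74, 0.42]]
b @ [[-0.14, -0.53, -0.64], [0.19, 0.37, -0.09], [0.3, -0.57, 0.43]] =[[0.22, -2.41, -1.03],  [-0.77, 0.48, -0.6],  [0.08, -0.65, -0.72]]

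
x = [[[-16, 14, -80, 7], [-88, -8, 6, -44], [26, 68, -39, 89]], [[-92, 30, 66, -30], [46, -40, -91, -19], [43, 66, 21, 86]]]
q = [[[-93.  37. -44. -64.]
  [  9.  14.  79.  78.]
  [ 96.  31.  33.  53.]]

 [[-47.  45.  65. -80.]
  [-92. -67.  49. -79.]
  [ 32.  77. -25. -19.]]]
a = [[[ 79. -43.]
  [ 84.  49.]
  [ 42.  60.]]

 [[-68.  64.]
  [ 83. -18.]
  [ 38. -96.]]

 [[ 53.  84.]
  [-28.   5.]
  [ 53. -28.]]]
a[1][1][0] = 83.0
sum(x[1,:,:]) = 86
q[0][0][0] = -93.0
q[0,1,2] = 79.0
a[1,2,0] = 38.0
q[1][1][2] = 49.0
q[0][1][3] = 78.0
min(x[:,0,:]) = -92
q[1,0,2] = 65.0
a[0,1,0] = 84.0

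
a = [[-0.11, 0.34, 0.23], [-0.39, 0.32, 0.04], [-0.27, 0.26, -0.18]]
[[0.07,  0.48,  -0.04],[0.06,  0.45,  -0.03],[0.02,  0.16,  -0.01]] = a @ [[-0.07, -0.51, 0.04], [0.10, 0.67, -0.05], [0.12, 0.85, -0.07]]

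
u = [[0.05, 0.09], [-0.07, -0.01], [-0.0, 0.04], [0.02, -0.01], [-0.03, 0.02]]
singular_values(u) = [0.12, 0.07]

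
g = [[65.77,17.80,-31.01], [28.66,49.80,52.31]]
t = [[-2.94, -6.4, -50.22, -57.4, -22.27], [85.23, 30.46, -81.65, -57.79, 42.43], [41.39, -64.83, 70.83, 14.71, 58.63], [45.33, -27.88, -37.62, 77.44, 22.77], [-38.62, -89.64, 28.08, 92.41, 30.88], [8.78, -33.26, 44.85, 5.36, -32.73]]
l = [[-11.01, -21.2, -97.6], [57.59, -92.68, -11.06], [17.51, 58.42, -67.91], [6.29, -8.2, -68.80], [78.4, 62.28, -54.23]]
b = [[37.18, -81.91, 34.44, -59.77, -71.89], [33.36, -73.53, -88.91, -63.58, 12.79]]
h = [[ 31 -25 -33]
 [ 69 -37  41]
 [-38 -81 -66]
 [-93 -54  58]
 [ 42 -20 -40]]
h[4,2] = -40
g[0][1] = 17.8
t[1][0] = 85.23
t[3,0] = 45.33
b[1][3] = -63.58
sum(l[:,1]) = -1.3800000000000097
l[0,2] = -97.6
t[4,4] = 30.88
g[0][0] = 65.77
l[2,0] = 17.51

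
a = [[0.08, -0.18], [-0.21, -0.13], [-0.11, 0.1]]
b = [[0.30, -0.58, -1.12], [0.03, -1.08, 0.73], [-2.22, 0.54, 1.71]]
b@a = [[0.27, -0.09], [0.15, 0.21], [-0.48, 0.5]]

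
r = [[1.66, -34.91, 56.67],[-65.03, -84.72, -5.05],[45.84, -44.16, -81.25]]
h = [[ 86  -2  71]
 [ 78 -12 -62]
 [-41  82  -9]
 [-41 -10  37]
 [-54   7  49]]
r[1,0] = -65.03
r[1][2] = -5.05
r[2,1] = -44.16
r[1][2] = -5.05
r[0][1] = -34.91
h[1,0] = 78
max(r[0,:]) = 56.67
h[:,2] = [71, -62, -9, 37, 49]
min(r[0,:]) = -34.91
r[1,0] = -65.03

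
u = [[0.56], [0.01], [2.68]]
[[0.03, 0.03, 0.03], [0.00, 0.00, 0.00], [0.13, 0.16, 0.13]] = u @ [[0.05, 0.06, 0.05]]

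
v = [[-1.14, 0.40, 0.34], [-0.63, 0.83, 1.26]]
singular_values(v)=[1.92, 0.74]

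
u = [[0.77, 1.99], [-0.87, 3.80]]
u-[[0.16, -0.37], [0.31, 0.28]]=[[0.61,2.36], [-1.18,3.52]]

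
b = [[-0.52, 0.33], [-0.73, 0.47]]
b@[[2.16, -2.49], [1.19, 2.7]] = [[-0.73, 2.19],[-1.02, 3.09]]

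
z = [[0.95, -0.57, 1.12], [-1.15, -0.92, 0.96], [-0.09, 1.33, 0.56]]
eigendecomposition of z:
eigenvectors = [[(0.34+0j), (0.69+0j), 0.69-0.00j], [(0.83+0j), (-0.23+0.34j), (-0.23-0.34j)], [(-0.44+0j), (0.06+0.6j), 0.06-0.60j]]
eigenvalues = [(-1.89+0j), (1.24+0.69j), (1.24-0.69j)]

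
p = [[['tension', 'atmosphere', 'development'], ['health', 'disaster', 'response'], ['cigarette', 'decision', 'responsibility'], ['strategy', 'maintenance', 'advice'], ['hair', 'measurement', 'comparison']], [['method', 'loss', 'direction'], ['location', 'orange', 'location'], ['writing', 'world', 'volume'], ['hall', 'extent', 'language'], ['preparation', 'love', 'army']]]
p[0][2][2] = 'responsibility'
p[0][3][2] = 'advice'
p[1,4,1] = 'love'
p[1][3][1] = 'extent'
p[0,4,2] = 'comparison'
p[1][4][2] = 'army'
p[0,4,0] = 'hair'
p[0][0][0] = 'tension'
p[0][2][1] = 'decision'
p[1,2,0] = 'writing'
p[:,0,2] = ['development', 'direction']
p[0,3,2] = 'advice'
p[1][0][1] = 'loss'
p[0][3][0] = 'strategy'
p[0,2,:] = ['cigarette', 'decision', 'responsibility']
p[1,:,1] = ['loss', 'orange', 'world', 'extent', 'love']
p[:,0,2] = ['development', 'direction']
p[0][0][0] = 'tension'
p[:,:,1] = [['atmosphere', 'disaster', 'decision', 'maintenance', 'measurement'], ['loss', 'orange', 'world', 'extent', 'love']]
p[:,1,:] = [['health', 'disaster', 'response'], ['location', 'orange', 'location']]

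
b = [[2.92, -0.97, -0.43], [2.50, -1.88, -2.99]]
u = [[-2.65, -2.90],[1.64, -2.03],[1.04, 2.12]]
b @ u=[[-9.78, -7.41], [-12.82, -9.77]]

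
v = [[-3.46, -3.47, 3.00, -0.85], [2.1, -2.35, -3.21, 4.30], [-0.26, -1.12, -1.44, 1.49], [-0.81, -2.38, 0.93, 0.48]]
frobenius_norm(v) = 9.25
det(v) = 4.95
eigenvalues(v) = [(-2.48+3.2j), (-2.48-3.2j), (-0.19+0j), (-1.63+0j)]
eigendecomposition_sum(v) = [[(-1.61+0.59j), -1.74-1.60j, 2.43-0.73j, -1.03+1.74j], [1.04+1.52j, -1.20+2.24j, -1.40-2.33j, (2.09+0.61j)], [(-0.07+0.45j), (-0.6+0.2j), 0.14-0.66j, 0.28+0.47j], [-0.43+0.78j, -1.23-0.02j, 0.70-1.11j, (0.19+1.03j)]] + [[(-1.61-0.59j), (-1.74+1.6j), 2.43+0.73j, (-1.03-1.74j)], [1.04-1.52j, -1.20-2.24j, -1.40+2.33j, 2.09-0.61j], [(-0.07-0.45j), (-0.6-0.2j), (0.14+0.66j), 0.28-0.47j], [(-0.43-0.78j), (-1.23+0.02j), 0.70+1.11j, 0.19-1.03j]] + [[(-0.03+0j), -0.02+0.00j, 0.03+0.00j, 0.05-0.00j], [(0.06-0j), (0.04-0j), (-0.05-0j), (-0.1+0j)], [0.06-0.00j, 0.04-0.00j, -0.05-0.00j, (-0.1+0j)], [(0.09-0j), 0.07-0.00j, -0.08-0.00j, -0.15+0.00j]] + [[-0.20+0.00j, (0.04+0j), (-1.88+0j), 1.17-0.00j], [(-0.04+0j), 0.01+0.00j, (-0.35+0j), 0.22-0.00j], [-0.18+0.00j, (0.04+0j), -1.67+0.00j, 1.04-0.00j], [-0.04+0.00j, 0.01+0.00j, -0.39+0.00j, (0.24-0j)]]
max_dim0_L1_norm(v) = 9.32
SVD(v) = [[-0.61,-0.67,-0.13,-0.41], [0.75,-0.53,0.22,-0.32], [0.22,-0.28,-0.85,0.39], [-0.12,-0.44,0.46,0.76]] @ diag([7.214687404114842, 5.7005038239748265, 0.9643958823097498, 0.12482946743070918]) @ [[0.52,0.05,-0.65,0.56], [0.28,0.86,-0.05,-0.41], [0.77,-0.22,0.6,-0.0], [0.23,-0.45,-0.47,-0.72]]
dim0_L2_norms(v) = [4.14, 4.95, 4.72, 4.65]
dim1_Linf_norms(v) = [3.47, 4.3, 1.49, 2.38]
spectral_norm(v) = 7.21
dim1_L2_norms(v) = [5.81, 6.22, 2.37, 2.72]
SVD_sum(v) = [[-2.27, -0.24, 2.84, -2.45], [2.81, 0.29, -3.52, 3.03], [0.81, 0.08, -1.01, 0.87], [-0.46, -0.05, 0.57, -0.49]] + [[-1.08, -3.28, 0.21, 1.56], [-0.86, -2.62, 0.16, 1.24], [-0.45, -1.36, 0.09, 0.65], [-0.72, -2.19, 0.14, 1.04]] + [[-0.10, 0.03, -0.07, 0.0], [0.16, -0.05, 0.12, -0.0], [-0.63, 0.18, -0.49, 0.0], [0.35, -0.10, 0.27, -0.0]] + [[-0.01, 0.02, 0.02, 0.04], [-0.01, 0.02, 0.02, 0.03], [0.01, -0.02, -0.02, -0.04], [0.02, -0.04, -0.04, -0.07]]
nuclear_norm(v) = 14.00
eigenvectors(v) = [[-0.16+0.61j,(-0.16-0.61j),(0.24+0j),-0.73+0.00j],[(0.68+0j),0.68-0.00j,-0.47+0.00j,(-0.14+0j)],[0.12+0.12j,0.12-0.12j,(-0.47+0j),-0.65+0.00j],[(0.15+0.29j),0.15-0.29j,-0.71+0.00j,(-0.15+0j)]]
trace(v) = -6.77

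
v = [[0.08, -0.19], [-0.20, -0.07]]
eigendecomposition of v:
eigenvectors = [[0.82, 0.56], [-0.58, 0.83]]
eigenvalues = [0.21, -0.2]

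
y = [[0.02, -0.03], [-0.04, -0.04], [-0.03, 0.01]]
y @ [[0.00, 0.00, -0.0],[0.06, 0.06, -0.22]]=[[-0.00, -0.0, 0.01],  [-0.00, -0.00, 0.01],  [0.0, 0.00, -0.0]]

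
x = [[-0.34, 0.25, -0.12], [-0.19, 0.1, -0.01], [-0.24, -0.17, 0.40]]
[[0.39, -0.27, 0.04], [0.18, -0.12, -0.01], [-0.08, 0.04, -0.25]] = x@[[-1.0, 0.35, -0.01], [-0.22, -0.56, -0.21], [-0.89, 0.06, -0.73]]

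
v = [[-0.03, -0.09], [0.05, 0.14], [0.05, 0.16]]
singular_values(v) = [0.24, 0.0]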